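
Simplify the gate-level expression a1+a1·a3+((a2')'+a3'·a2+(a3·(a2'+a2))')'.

a1+a1·a3+((a2')'+a3'·a2+(a3·(a2'+a2))')'
= a1+a1·a3+((a2')'+a3'·a2+a3')'   (complement / identity)
= a1+a1·a3+((a2')'+a3')'   (absorption)
= a1+a1·a3+a2'·a3   (De Morgan)
= a1+a2'·a3   (absorption)

a1+a2'·a3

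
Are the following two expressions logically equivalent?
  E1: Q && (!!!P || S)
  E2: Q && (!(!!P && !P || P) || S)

Yes

E1: Q && (!!!P || S)
    = Q && (!P || S)   [double negation]
E2: Q && (!(!!P && !P || P) || S)
    = Q && (!(P && !P || P) || S)   [double negation]
    = Q && (!P || S)   [complement / identity]
Both reduce to Q && (!P || S), so they are equivalent.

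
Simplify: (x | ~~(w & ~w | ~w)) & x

x

(x | ~~(w & ~w | ~w)) & x
= (x | ~~~w) & x   — complement / identity
= (x | ~w) & x   — double negation
= x   — absorption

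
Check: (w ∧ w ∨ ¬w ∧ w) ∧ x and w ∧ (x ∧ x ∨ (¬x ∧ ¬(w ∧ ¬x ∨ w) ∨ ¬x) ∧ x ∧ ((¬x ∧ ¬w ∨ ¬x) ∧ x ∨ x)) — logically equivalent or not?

E1: (w ∧ w ∨ ¬w ∧ w) ∧ x
    = w ∧ x   — distribution
E2: w ∧ (x ∧ x ∨ (¬x ∧ ¬(w ∧ ¬x ∨ w) ∨ ¬x) ∧ x ∧ ((¬x ∧ ¬w ∨ ¬x) ∧ x ∨ x))
    = w ∧ (x ∧ x ∨ (¬x ∧ ¬w ∨ ¬x) ∧ x ∧ ((¬x ∧ ¬w ∨ ¬x) ∧ x ∨ x))   — absorption
    = w ∧ (x ∧ x ∨ (¬x ∧ ¬w ∨ ¬x) ∧ x)   — absorption
    = w ∧ (x ∧ x ∨ ¬x ∧ x)   — absorption
    = w ∧ x   — distribution
Both reduce to w ∧ x, so they are equivalent.

Yes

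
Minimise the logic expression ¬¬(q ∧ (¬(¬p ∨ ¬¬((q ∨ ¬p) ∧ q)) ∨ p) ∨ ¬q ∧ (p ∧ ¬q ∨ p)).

¬¬(q ∧ (¬(¬p ∨ ¬¬((q ∨ ¬p) ∧ q)) ∨ p) ∨ ¬q ∧ (p ∧ ¬q ∨ p))
= ¬¬(q ∧ (p ∧ ¬((q ∨ ¬p) ∧ q) ∨ p) ∨ ¬q ∧ (p ∧ ¬q ∨ p))
= ¬¬(q ∧ (p ∧ ¬q ∨ p) ∨ ¬q ∧ (p ∧ ¬q ∨ p))
= ¬¬(p ∧ ¬q ∨ p)
= ¬¬p
= p

p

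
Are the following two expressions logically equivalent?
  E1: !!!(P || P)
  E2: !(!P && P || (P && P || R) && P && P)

Yes

E1: !!!(P || P)
    = !(P || P)   (double negation)
    = !P   (idempotence)
E2: !(!P && P || (P && P || R) && P && P)
    = !(!P && P || P && P)   (absorption)
    = !P   (distribution)
Both reduce to !P, so they are equivalent.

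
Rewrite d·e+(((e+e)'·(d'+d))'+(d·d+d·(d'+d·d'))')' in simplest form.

d

d·e+(((e+e)'·(d'+d))'+(d·d+d·(d'+d·d'))')'
= d·e+(((e+e)'·(d'+d))'+(d·d+d·d')')'   [complement / identity]
= d·e+((e'·(d'+d))'+(d·d+d·d')')'   [idempotence]
= d·e+((e')'+(d·d+d·d')')'   [complement / identity]
= d·e+((e')'+d')'   [distribution]
= d·e+e'·d   [De Morgan]
= d   [distribution]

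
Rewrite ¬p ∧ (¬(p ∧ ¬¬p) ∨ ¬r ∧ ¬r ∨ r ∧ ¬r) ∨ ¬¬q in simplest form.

¬p ∧ (¬(p ∧ ¬¬p) ∨ ¬r ∧ ¬r ∨ r ∧ ¬r) ∨ ¬¬q
= ¬p ∧ (¬(p ∧ ¬¬p) ∨ ¬r) ∨ ¬¬q   (distribution)
= ¬p ∧ (¬(p ∧ ¬¬p) ∨ ¬r) ∨ q   (double negation)
= ¬p ∧ (¬(p ∧ p) ∨ ¬r) ∨ q   (double negation)
= ¬p ∧ (¬p ∨ ¬r) ∨ q   (idempotence)
= ¬p ∨ q   (absorption)

¬p ∨ q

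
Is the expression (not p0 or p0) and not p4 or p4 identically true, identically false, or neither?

(not p0 or p0) and not p4 or p4
= not p4 or p4   — complement / identity
= True   — complement

identically true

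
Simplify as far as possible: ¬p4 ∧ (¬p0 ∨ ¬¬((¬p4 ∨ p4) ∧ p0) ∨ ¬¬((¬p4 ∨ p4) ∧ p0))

¬p4 ∧ (¬p0 ∨ ¬¬((¬p4 ∨ p4) ∧ p0) ∨ ¬¬((¬p4 ∨ p4) ∧ p0))
= ¬p4 ∧ (¬p0 ∨ ¬¬((¬p4 ∨ p4) ∧ p0))   — idempotence
= ¬p4 ∧ (¬p0 ∨ ¬¬p0)   — complement / identity
= ¬p4 ∧ (¬p0 ∨ p0)   — double negation
= ¬p4   — complement / identity

¬p4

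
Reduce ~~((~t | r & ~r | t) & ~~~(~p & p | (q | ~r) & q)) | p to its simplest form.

~~((~t | r & ~r | t) & ~~~(~p & p | (q | ~r) & q)) | p
= ~~((~t | r & ~r | t) & ~(~p & p | (q | ~r) & q)) | p   — double negation
= (~t | r & ~r | t) & ~(~p & p | (q | ~r) & q) | p   — double negation
= (~t | r & ~r | t) & ~((q | ~r) & q) | p   — complement / identity
= (~t | t) & ~((q | ~r) & q) | p   — complement / identity
= (~t | t) & ~q | p   — absorption
= ~q | p   — complement / identity

~q | p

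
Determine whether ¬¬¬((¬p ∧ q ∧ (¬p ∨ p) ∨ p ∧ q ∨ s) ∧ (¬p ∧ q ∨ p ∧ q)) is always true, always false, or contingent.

contingent

¬¬¬((¬p ∧ q ∧ (¬p ∨ p) ∨ p ∧ q ∨ s) ∧ (¬p ∧ q ∨ p ∧ q))
= ¬¬¬((¬p ∧ q ∨ p ∧ q ∨ s) ∧ (¬p ∧ q ∨ p ∧ q))
= ¬¬¬(¬p ∧ q ∨ p ∧ q)
= ¬¬¬q
= ¬q
This depends on q, so it is not a constant.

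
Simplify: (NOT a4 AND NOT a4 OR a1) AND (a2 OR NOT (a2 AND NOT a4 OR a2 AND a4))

(NOT a4 AND NOT a4 OR a1) AND (a2 OR NOT (a2 AND NOT a4 OR a2 AND a4))
= (NOT a4 AND NOT a4 OR a1) AND (a2 OR NOT a2)   [distribution]
= (NOT a4 OR a1) AND (a2 OR NOT a2)   [idempotence]
= NOT a4 OR a1   [complement / identity]

NOT a4 OR a1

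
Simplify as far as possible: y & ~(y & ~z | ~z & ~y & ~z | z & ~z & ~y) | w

y & z | w

y & ~(y & ~z | ~z & ~y & ~z | z & ~z & ~y) | w
= y & ~(y & ~z | ~z & ~y) | w   — distribution
= y & ~~z | w   — distribution
= y & z | w   — double negation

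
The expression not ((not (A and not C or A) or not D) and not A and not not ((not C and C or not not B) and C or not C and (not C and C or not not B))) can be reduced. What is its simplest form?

A or not B

not ((not (A and not C or A) or not D) and not A and not not ((not C and C or not not B) and C or not C and (not C and C or not not B)))
= not ((not (A and not C or A) or not D) and not A and not not (not C and C or not not B))   — distribution
= not ((not A or not D) and not A and not not (not C and C or not not B))   — absorption
= not (not A and not not (not C and C or not not B))   — absorption
= not (not A and (not C and C or not not B))   — double negation
= not (not A and not not B)   — complement / identity
= A or not B   — De Morgan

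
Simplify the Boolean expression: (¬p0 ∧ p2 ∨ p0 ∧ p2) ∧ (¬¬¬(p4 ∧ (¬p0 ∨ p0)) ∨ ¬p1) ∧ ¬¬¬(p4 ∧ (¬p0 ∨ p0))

p2 ∧ ¬p4

(¬p0 ∧ p2 ∨ p0 ∧ p2) ∧ (¬¬¬(p4 ∧ (¬p0 ∨ p0)) ∨ ¬p1) ∧ ¬¬¬(p4 ∧ (¬p0 ∨ p0))
= (¬p0 ∧ p2 ∨ p0 ∧ p2) ∧ ¬¬¬(p4 ∧ (¬p0 ∨ p0))   — absorption
= (¬p0 ∧ p2 ∨ p0 ∧ p2) ∧ ¬¬¬p4   — complement / identity
= (¬p0 ∧ p2 ∨ p0 ∧ p2) ∧ ¬p4   — double negation
= p2 ∧ ¬p4   — distribution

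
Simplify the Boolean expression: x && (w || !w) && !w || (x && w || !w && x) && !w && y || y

x && !w || y

x && (w || !w) && !w || (x && w || !w && x) && !w && y || y
= x && (w || !w) && !w || x && (w || !w) && !w && y || y   [distribution]
= x && (w || !w) && !w || y   [absorption]
= x && !w || y   [complement / identity]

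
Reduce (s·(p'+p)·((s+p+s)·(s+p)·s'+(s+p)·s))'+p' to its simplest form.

(s·(p'+p)·((s+p+s)·(s+p)·s'+(s+p)·s))'+p'
= (s·(p'+p)·((s+p)·s'+(s+p)·s))'+p'   (absorption)
= (s·(p'+p)·(s+p))'+p'   (distribution)
= (s·(s+p))'+p'   (complement / identity)
= s'+p'   (absorption)

s'+p'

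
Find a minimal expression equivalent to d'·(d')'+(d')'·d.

d

d'·(d')'+(d')'·d
= (d')'   (distribution)
= d   (double negation)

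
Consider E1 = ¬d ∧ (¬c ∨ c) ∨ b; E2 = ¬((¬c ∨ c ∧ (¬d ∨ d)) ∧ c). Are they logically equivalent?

No

E1: ¬d ∧ (¬c ∨ c) ∨ b
    = ¬d ∨ b   [complement / identity]
E2: ¬((¬c ∨ c ∧ (¬d ∨ d)) ∧ c)
    = ¬((¬c ∨ c) ∧ c)   [complement / identity]
    = ¬c   [complement / identity]
These differ: at b=0, c=0, d=1, E1 = 0 but E2 = 1.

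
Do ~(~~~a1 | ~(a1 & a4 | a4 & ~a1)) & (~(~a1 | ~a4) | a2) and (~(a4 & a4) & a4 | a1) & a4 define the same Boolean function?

Yes

E1: ~(~~~a1 | ~(a1 & a4 | a4 & ~a1)) & (~(~a1 | ~a4) | a2)
    = ~(~a1 | ~(a1 & a4 | a4 & ~a1)) & (~(~a1 | ~a4) | a2)   [double negation]
    = ~(~a1 | ~a4) & (~(~a1 | ~a4) | a2)   [distribution]
    = ~(~a1 | ~a4)   [absorption]
    = a1 & a4   [De Morgan]
E2: (~(a4 & a4) & a4 | a1) & a4
    = (~a4 & a4 | a1) & a4   [idempotence]
    = a1 & a4   [complement / identity]
Both reduce to a1 & a4, so they are equivalent.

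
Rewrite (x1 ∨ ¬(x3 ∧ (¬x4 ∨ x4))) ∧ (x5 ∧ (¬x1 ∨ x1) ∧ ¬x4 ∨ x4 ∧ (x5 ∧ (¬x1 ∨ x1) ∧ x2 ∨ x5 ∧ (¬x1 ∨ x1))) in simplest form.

(x1 ∨ ¬(x3 ∧ (¬x4 ∨ x4))) ∧ (x5 ∧ (¬x1 ∨ x1) ∧ ¬x4 ∨ x4 ∧ (x5 ∧ (¬x1 ∨ x1) ∧ x2 ∨ x5 ∧ (¬x1 ∨ x1)))
= (x1 ∨ ¬(x3 ∧ (¬x4 ∨ x4))) ∧ (x5 ∧ (¬x1 ∨ x1) ∧ ¬x4 ∨ x4 ∧ x5 ∧ (¬x1 ∨ x1))   [absorption]
= (x1 ∨ ¬(x3 ∧ (¬x4 ∨ x4))) ∧ x5 ∧ (¬x1 ∨ x1)   [distribution]
= (x1 ∨ ¬x3) ∧ x5 ∧ (¬x1 ∨ x1)   [complement / identity]
= (x1 ∨ ¬x3) ∧ x5   [complement / identity]

(x1 ∨ ¬x3) ∧ x5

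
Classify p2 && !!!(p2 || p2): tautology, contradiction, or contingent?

contradiction

p2 && !!!(p2 || p2)
= p2 && !(p2 || p2)
= p2 && !p2
= false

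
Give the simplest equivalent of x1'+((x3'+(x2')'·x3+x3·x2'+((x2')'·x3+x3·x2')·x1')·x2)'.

x1'+((x3'+(x2')'·x3+x3·x2'+((x2')'·x3+x3·x2')·x1')·x2)'
= x1'+((x3'+(x2')'·x3+x3·x2')·x2)'
= x1'+((x3'+x2·x3+x3·x2')·x2)'
= x1'+((x3'+x3)·x2)'
= x1'+x2'

x1'+x2'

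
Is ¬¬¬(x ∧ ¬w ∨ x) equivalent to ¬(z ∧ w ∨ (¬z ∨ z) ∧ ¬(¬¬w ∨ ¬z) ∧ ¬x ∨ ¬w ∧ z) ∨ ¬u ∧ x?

E1: ¬¬¬(x ∧ ¬w ∨ x)
    = ¬¬¬x   — absorption
    = ¬x   — double negation
E2: ¬(z ∧ w ∨ (¬z ∨ z) ∧ ¬(¬¬w ∨ ¬z) ∧ ¬x ∨ ¬w ∧ z) ∨ ¬u ∧ x
    = ¬(z ∧ w ∨ (¬z ∨ z) ∧ ¬w ∧ z ∧ ¬x ∨ ¬w ∧ z) ∨ ¬u ∧ x   — De Morgan
    = ¬(z ∧ w ∨ ¬w ∧ z ∧ ¬x ∨ ¬w ∧ z) ∨ ¬u ∧ x   — complement / identity
    = ¬(z ∧ w ∨ ¬w ∧ z) ∨ ¬u ∧ x   — absorption
    = ¬z ∨ ¬u ∧ x   — distribution
These differ: at u=0, w=1, x=1, z=1, E1 = 0 but E2 = 1.

No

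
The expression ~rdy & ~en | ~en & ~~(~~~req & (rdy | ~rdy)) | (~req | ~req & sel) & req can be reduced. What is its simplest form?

~en & (~rdy | ~req)

~rdy & ~en | ~en & ~~(~~~req & (rdy | ~rdy)) | (~req | ~req & sel) & req
= ~rdy & ~en | ~en & ~~~req & (rdy | ~rdy) | (~req | ~req & sel) & req   (double negation)
= ~rdy & ~en | ~en & ~~~req & (rdy | ~rdy) | ~req & req   (absorption)
= ~rdy & ~en | ~en & ~~~req | ~req & req   (complement / identity)
= ~rdy & ~en | ~en & ~req | ~req & req   (double negation)
= ~rdy & ~en | ~en & ~req   (complement / identity)
= ~en & (~rdy | ~req)   (distribution)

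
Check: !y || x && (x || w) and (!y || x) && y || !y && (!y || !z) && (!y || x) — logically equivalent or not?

Yes

E1: !y || x && (x || w)
    = !y || x   — absorption
E2: (!y || x) && y || !y && (!y || !z) && (!y || x)
    = (!y || x) && y || !y && (!y || x)   — absorption
    = !y || x   — distribution
Both reduce to !y || x, so they are equivalent.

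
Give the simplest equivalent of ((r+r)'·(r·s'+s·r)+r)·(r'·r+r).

((r+r)'·(r·s'+s·r)+r)·(r'·r+r)
= ((r+r)'·r+r)·(r'·r+r)
= (r'·r+r)·(r'·r+r)
= r'·r+r·r
= r

r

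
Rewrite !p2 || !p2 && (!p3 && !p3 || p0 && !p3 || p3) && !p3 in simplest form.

!p2

!p2 || !p2 && (!p3 && !p3 || p0 && !p3 || p3) && !p3
= !p2 || !p2 && (!p3 && (!p3 || p0) || p3) && !p3   [distribution]
= !p2 || !p2 && (!p3 || p3) && !p3   [absorption]
= !p2 || !p2 && !p3   [complement / identity]
= !p2   [absorption]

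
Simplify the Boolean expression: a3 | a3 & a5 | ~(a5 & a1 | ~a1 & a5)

a3 | a3 & a5 | ~(a5 & a1 | ~a1 & a5)
= a3 | ~(a5 & a1 | ~a1 & a5)   [absorption]
= a3 | ~a5   [distribution]

a3 | ~a5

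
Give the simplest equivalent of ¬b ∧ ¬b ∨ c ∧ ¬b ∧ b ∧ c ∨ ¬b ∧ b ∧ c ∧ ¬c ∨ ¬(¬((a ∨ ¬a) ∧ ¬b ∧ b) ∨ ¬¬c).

¬b

¬b ∧ ¬b ∨ c ∧ ¬b ∧ b ∧ c ∨ ¬b ∧ b ∧ c ∧ ¬c ∨ ¬(¬((a ∨ ¬a) ∧ ¬b ∧ b) ∨ ¬¬c)
= ¬b ∧ ¬b ∨ ¬b ∧ b ∧ c ∨ ¬(¬((a ∨ ¬a) ∧ ¬b ∧ b) ∨ ¬¬c)
= ¬b ∧ ¬b ∨ ¬b ∧ b ∧ c ∨ ¬(¬(¬b ∧ b) ∨ ¬¬c)
= ¬b ∧ ¬b ∨ ¬b ∧ b ∧ c ∨ ¬b ∧ b ∧ ¬c
= ¬b ∧ ¬b ∨ ¬b ∧ b
= ¬b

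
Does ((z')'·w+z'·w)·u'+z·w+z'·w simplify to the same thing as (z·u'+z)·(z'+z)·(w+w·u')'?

E1: ((z')'·w+z'·w)·u'+z·w+z'·w
    = (z·w+z'·w)·u'+z·w+z'·w   (double negation)
    = z·w+z'·w   (absorption)
    = w   (distribution)
E2: (z·u'+z)·(z'+z)·(w+w·u')'
    = (z·u'+z)·(w+w·u')'   (complement / identity)
    = z·(w+w·u')'   (absorption)
    = z·w'   (absorption)
These differ: at u=0, w=0, z=1, E1 = 0 but E2 = 1.

No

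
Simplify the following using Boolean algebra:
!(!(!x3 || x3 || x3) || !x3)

x3

!(!(!x3 || x3 || x3) || !x3)
= !(!(!x3 || x3) || !x3)   [idempotence]
= (!x3 || x3) && x3   [De Morgan]
= x3   [complement / identity]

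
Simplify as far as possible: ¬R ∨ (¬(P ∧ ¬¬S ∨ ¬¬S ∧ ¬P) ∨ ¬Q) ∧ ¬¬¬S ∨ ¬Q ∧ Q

¬R ∨ (¬(P ∧ ¬¬S ∨ ¬¬S ∧ ¬P) ∨ ¬Q) ∧ ¬¬¬S ∨ ¬Q ∧ Q
= ¬R ∨ (¬¬¬S ∨ ¬Q) ∧ ¬¬¬S ∨ ¬Q ∧ Q   — distribution
= ¬R ∨ ¬¬¬S ∨ ¬Q ∧ Q   — absorption
= ¬R ∨ ¬¬¬S   — complement / identity
= ¬R ∨ ¬S   — double negation

¬R ∨ ¬S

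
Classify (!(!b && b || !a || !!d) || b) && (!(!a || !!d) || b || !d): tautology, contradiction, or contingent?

contingent

(!(!b && b || !a || !!d) || b) && (!(!a || !!d) || b || !d)
= (!(!a || !!d) || b) && (!(!a || !!d) || b || !d)
= !(!a || !!d) || b
= a && !d || b
This depends on a, b, d, so it is not a constant.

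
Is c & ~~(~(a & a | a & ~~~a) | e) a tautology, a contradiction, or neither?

c & ~~(~(a & a | a & ~~~a) | e)
= c & ~~(~(a & a | a & ~a) | e)   — double negation
= c & ~~(~a | e)   — distribution
= c & (~a | e)   — double negation
This depends on a, c, e, so it is not a constant.

neither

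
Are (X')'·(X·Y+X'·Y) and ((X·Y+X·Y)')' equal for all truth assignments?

Yes

E1: (X')'·(X·Y+X'·Y)
    = X·(X·Y+X'·Y)   [double negation]
    = X·Y   [distribution]
E2: ((X·Y+X·Y)')'
    = X·Y+X·Y   [double negation]
    = X·Y   [idempotence]
Both reduce to X·Y, so they are equivalent.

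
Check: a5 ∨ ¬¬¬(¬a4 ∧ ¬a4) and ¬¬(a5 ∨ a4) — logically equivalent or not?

E1: a5 ∨ ¬¬¬(¬a4 ∧ ¬a4)
    = a5 ∨ ¬¬(a4 ∨ a4)
    = a5 ∨ ¬¬a4
    = a5 ∨ a4
E2: ¬¬(a5 ∨ a4)
    = a5 ∨ a4
Both reduce to a5 ∨ a4, so they are equivalent.

Yes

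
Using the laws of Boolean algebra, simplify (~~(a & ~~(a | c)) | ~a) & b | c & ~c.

(~~(a & ~~(a | c)) | ~a) & b | c & ~c
= (~~(a & (a | c)) | ~a) & b | c & ~c   — double negation
= (~~(a & (a | c)) | ~a) & b   — complement / identity
= (~~a | ~a) & b   — absorption
= (a | ~a) & b   — double negation
= b   — complement / identity

b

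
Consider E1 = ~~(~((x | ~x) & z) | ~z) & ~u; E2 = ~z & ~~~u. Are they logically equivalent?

E1: ~~(~((x | ~x) & z) | ~z) & ~u
    = ~((x | ~x) & z & z) & ~u
    = ~(z & z) & ~u
    = ~z & ~u
E2: ~z & ~~~u
    = ~z & ~u
Both reduce to ~z & ~u, so they are equivalent.

Yes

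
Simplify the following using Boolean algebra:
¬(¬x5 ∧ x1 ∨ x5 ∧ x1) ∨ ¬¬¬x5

¬(¬x5 ∧ x1 ∨ x5 ∧ x1) ∨ ¬¬¬x5
= ¬x1 ∨ ¬¬¬x5
= ¬x1 ∨ ¬x5

¬x1 ∨ ¬x5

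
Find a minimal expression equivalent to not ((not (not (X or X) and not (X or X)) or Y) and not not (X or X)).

not X

not ((not (not (X or X) and not (X or X)) or Y) and not not (X or X))
= not ((not not (X or X) or Y) and not not (X or X))
= not not not (X or X)
= not not not X
= not X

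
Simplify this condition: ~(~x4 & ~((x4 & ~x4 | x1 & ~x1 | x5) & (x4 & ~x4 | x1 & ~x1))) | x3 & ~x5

x4 | x3 & ~x5

~(~x4 & ~((x4 & ~x4 | x1 & ~x1 | x5) & (x4 & ~x4 | x1 & ~x1))) | x3 & ~x5
= ~(~x4 & ~(x4 & ~x4 | x1 & ~x1)) | x3 & ~x5
= x4 | x4 & ~x4 | x1 & ~x1 | x3 & ~x5
= x4 | x1 & ~x1 | x3 & ~x5
= x4 | x3 & ~x5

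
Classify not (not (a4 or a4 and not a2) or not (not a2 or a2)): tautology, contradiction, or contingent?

contingent

not (not (a4 or a4 and not a2) or not (not a2 or a2))
= (a4 or a4 and not a2) and (not a2 or a2)   [De Morgan]
= a4 and (not a2 or a2)   [absorption]
= a4   [complement / identity]
This depends on a4, so it is not a constant.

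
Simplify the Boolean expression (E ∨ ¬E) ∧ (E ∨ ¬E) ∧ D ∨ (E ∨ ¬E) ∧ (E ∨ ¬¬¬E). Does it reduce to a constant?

(E ∨ ¬E) ∧ (E ∨ ¬E) ∧ D ∨ (E ∨ ¬E) ∧ (E ∨ ¬¬¬E)
= (E ∨ ¬E) ∧ (E ∨ ¬E) ∧ D ∨ (E ∨ ¬E) ∧ (E ∨ ¬E)
= (E ∨ ¬E) ∧ (E ∨ ¬E)
= E ∨ ¬E
= True

True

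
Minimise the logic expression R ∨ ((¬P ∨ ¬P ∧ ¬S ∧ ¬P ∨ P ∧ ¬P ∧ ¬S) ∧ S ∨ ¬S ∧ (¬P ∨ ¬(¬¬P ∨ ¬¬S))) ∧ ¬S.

R ∨ ((¬P ∨ ¬P ∧ ¬S ∧ ¬P ∨ P ∧ ¬P ∧ ¬S) ∧ S ∨ ¬S ∧ (¬P ∨ ¬(¬¬P ∨ ¬¬S))) ∧ ¬S
= R ∨ ((¬P ∨ ¬P ∧ ¬S) ∧ S ∨ ¬S ∧ (¬P ∨ ¬(¬¬P ∨ ¬¬S))) ∧ ¬S   — distribution
= R ∨ ((¬P ∨ ¬P ∧ ¬S) ∧ S ∨ ¬S ∧ (¬P ∨ ¬P ∧ ¬S)) ∧ ¬S   — De Morgan
= R ∨ (¬P ∨ ¬P ∧ ¬S) ∧ ¬S   — distribution
= R ∨ ¬P ∧ ¬S   — absorption

R ∨ ¬P ∧ ¬S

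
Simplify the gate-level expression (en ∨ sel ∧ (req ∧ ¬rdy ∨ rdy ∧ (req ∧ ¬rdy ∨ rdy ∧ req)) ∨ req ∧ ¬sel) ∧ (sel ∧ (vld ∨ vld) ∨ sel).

(en ∨ req) ∧ sel

(en ∨ sel ∧ (req ∧ ¬rdy ∨ rdy ∧ (req ∧ ¬rdy ∨ rdy ∧ req)) ∨ req ∧ ¬sel) ∧ (sel ∧ (vld ∨ vld) ∨ sel)
= (en ∨ sel ∧ (req ∧ ¬rdy ∨ rdy ∧ (req ∧ ¬rdy ∨ rdy ∧ req)) ∨ req ∧ ¬sel) ∧ (sel ∧ vld ∨ sel)
= (en ∨ sel ∧ (req ∧ ¬rdy ∨ rdy ∧ req) ∨ req ∧ ¬sel) ∧ (sel ∧ vld ∨ sel)
= (en ∨ sel ∧ (req ∧ ¬rdy ∨ rdy ∧ req) ∨ req ∧ ¬sel) ∧ sel
= (en ∨ sel ∧ req ∨ req ∧ ¬sel) ∧ sel
= (en ∨ req) ∧ sel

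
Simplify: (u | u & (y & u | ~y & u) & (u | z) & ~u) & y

(u | u & (y & u | ~y & u) & (u | z) & ~u) & y
= (u | u & u & (u | z) & ~u) & y
= (u | u & u & ~u) & y
= (u | u & ~u) & y
= u & y

u & y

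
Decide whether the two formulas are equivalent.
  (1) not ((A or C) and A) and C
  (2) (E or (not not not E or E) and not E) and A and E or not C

E1: not ((A or C) and A) and C
    = not A and C   — absorption
E2: (E or (not not not E or E) and not E) and A and E or not C
    = (E or (not E or E) and not E) and A and E or not C   — double negation
    = (E or not E) and A and E or not C   — complement / identity
    = A and E or not C   — complement / identity
These differ: at A=0, C=0, E=0, E1 = 0 but E2 = 1.

No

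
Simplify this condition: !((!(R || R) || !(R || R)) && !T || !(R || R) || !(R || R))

R

!((!(R || R) || !(R || R)) && !T || !(R || R) || !(R || R))
= !(!(R || R) || !(R || R))
= !!(R || R)
= !!R
= R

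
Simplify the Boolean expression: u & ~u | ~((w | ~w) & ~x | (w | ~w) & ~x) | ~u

x | ~u

u & ~u | ~((w | ~w) & ~x | (w | ~w) & ~x) | ~u
= u & ~u | ~((w | ~w) & ~x) | ~u
= ~((w | ~w) & ~x) | ~u
= ~~x | ~u
= x | ~u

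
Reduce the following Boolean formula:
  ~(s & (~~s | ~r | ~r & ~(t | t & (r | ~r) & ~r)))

~s

~(s & (~~s | ~r | ~r & ~(t | t & (r | ~r) & ~r)))
= ~(s & (s | ~r | ~r & ~(t | t & (r | ~r) & ~r)))
= ~(s & (s | ~r | ~r & ~(t | t & ~r)))
= ~(s & (s | ~r | ~r & ~t))
= ~(s & (s | ~r))
= ~s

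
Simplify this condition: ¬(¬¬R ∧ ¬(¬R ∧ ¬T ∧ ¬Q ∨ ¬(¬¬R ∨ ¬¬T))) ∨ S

¬(¬¬R ∧ ¬(¬R ∧ ¬T ∧ ¬Q ∨ ¬(¬¬R ∨ ¬¬T))) ∨ S
= ¬R ∨ ¬R ∧ ¬T ∧ ¬Q ∨ ¬(¬¬R ∨ ¬¬T) ∨ S   [De Morgan]
= ¬R ∨ ¬R ∧ ¬T ∧ ¬Q ∨ ¬R ∧ ¬T ∨ S   [De Morgan]
= ¬R ∨ ¬R ∧ ¬T ∨ S   [absorption]
= ¬R ∨ S   [absorption]

¬R ∨ S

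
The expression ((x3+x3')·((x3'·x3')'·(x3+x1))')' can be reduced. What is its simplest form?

x3

((x3+x3')·((x3'·x3')'·(x3+x1))')'
= (((x3'·x3')'·(x3+x1))')'
= (((x3+x3)·(x3+x1))')'
= ((x3·x1+x3)')'
= x3·x1+x3
= x3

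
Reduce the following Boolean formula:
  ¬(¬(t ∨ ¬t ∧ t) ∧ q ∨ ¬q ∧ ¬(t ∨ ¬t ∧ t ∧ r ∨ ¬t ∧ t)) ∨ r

¬(¬(t ∨ ¬t ∧ t) ∧ q ∨ ¬q ∧ ¬(t ∨ ¬t ∧ t ∧ r ∨ ¬t ∧ t)) ∨ r
= ¬(¬(t ∨ ¬t ∧ t) ∧ q ∨ ¬q ∧ ¬(t ∨ ¬t ∧ t)) ∨ r   [absorption]
= ¬¬(t ∨ ¬t ∧ t) ∨ r   [distribution]
= t ∨ ¬t ∧ t ∨ r   [double negation]
= t ∨ r   [complement / identity]

t ∨ r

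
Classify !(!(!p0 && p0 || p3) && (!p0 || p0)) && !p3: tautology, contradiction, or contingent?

contradiction

!(!(!p0 && p0 || p3) && (!p0 || p0)) && !p3
= !(!p3 && (!p0 || p0)) && !p3   [complement / identity]
= !!p3 && !p3   [complement / identity]
= p3 && !p3   [double negation]
= false   [complement]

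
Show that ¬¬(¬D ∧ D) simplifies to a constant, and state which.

¬¬(¬D ∧ D)
= ¬D ∧ D   — double negation
= False   — complement

False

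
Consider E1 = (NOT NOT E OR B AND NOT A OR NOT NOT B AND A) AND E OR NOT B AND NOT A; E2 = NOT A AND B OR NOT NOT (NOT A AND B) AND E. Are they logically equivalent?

No

E1: (NOT NOT E OR B AND NOT A OR NOT NOT B AND A) AND E OR NOT B AND NOT A
    = (NOT NOT E OR B AND NOT A OR B AND A) AND E OR NOT B AND NOT A   [double negation]
    = (E OR B AND NOT A OR B AND A) AND E OR NOT B AND NOT A   [double negation]
    = (E OR B) AND E OR NOT B AND NOT A   [distribution]
    = E OR NOT B AND NOT A   [absorption]
E2: NOT A AND B OR NOT NOT (NOT A AND B) AND E
    = NOT A AND B OR NOT A AND B AND E   [double negation]
    = NOT A AND B   [absorption]
These differ: at A=0, B=0, E=1, E1 = 1 but E2 = 0.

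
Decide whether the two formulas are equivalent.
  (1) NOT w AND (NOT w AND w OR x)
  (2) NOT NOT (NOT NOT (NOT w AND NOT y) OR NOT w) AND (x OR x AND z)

Yes

E1: NOT w AND (NOT w AND w OR x)
    = NOT w AND x
E2: NOT NOT (NOT NOT (NOT w AND NOT y) OR NOT w) AND (x OR x AND z)
    = NOT NOT (NOT (w OR y) OR NOT w) AND (x OR x AND z)
    = NOT ((w OR y) AND w) AND (x OR x AND z)
    = NOT w AND (x OR x AND z)
    = NOT w AND x
Both reduce to NOT w AND x, so they are equivalent.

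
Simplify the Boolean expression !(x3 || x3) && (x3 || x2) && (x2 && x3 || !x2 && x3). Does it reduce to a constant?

!(x3 || x3) && (x3 || x2) && (x2 && x3 || !x2 && x3)
= !(x3 || x3) && (x3 || x2) && x3
= !(x3 || x3) && x3
= !x3 && x3
= false

false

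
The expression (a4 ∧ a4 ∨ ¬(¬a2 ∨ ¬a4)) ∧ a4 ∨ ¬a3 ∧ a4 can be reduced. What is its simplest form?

a4

(a4 ∧ a4 ∨ ¬(¬a2 ∨ ¬a4)) ∧ a4 ∨ ¬a3 ∧ a4
= (a4 ∧ a4 ∨ a2 ∧ a4) ∧ a4 ∨ ¬a3 ∧ a4   — De Morgan
= (a4 ∨ a2) ∧ a4 ∧ a4 ∨ ¬a3 ∧ a4   — distribution
= a4 ∧ ((a4 ∨ a2) ∧ a4 ∨ ¬a3)   — distribution
= a4 ∧ (a4 ∨ ¬a3)   — absorption
= a4   — absorption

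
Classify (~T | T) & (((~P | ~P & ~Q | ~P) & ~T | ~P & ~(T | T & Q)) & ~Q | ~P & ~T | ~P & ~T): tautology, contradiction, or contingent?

contingent

(~T | T) & (((~P | ~P & ~Q | ~P) & ~T | ~P & ~(T | T & Q)) & ~Q | ~P & ~T | ~P & ~T)
= (~T | T) & (((~P | ~P & ~Q | ~P) & ~T | ~P & ~T) & ~Q | ~P & ~T | ~P & ~T)
= (~T | T) & (((~P | ~P) & ~T | ~P & ~T) & ~Q | ~P & ~T | ~P & ~T)
= (~T | T) & ((~P & ~T | ~P & ~T) & ~Q | ~P & ~T | ~P & ~T)
= (~P & ~T | ~P & ~T) & ~Q | ~P & ~T | ~P & ~T
= ~P & ~T | ~P & ~T
= ~P & ~T
This depends on P, T, so it is not a constant.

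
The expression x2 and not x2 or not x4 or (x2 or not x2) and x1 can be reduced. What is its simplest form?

not x4 or x1

x2 and not x2 or not x4 or (x2 or not x2) and x1
= x2 and not x2 or not x4 or x1   [complement / identity]
= not x4 or x1   [complement / identity]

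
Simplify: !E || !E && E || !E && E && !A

!E

!E || !E && E || !E && E && !A
= !E || !E && E   — absorption
= !E   — complement / identity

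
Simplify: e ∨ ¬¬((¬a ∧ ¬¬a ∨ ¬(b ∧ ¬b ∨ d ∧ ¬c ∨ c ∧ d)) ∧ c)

e ∨ ¬d ∧ c

e ∨ ¬¬((¬a ∧ ¬¬a ∨ ¬(b ∧ ¬b ∨ d ∧ ¬c ∨ c ∧ d)) ∧ c)
= e ∨ (¬a ∧ ¬¬a ∨ ¬(b ∧ ¬b ∨ d ∧ ¬c ∨ c ∧ d)) ∧ c   [double negation]
= e ∨ (¬a ∧ a ∨ ¬(b ∧ ¬b ∨ d ∧ ¬c ∨ c ∧ d)) ∧ c   [double negation]
= e ∨ ¬(b ∧ ¬b ∨ d ∧ ¬c ∨ c ∧ d) ∧ c   [complement / identity]
= e ∨ ¬(d ∧ ¬c ∨ c ∧ d) ∧ c   [complement / identity]
= e ∨ ¬d ∧ c   [distribution]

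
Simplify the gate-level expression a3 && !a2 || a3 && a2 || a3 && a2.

a3 && !a2 || a3 && a2 || a3 && a2
= a3 && !a2 || a3 && a2
= a3

a3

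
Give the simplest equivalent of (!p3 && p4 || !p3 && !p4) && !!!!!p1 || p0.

!p3 && !p1 || p0

(!p3 && p4 || !p3 && !p4) && !!!!!p1 || p0
= (!p3 && p4 || !p3 && !p4) && !!!p1 || p0   [double negation]
= (!p3 && p4 || !p3 && !p4) && !p1 || p0   [double negation]
= !p3 && !p1 || p0   [distribution]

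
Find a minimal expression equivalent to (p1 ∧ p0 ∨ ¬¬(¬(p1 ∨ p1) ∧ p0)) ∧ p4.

(p1 ∧ p0 ∨ ¬¬(¬(p1 ∨ p1) ∧ p0)) ∧ p4
= (p1 ∧ p0 ∨ ¬¬(¬p1 ∧ p0)) ∧ p4   (idempotence)
= (p1 ∧ p0 ∨ ¬p1 ∧ p0) ∧ p4   (double negation)
= p0 ∧ p4   (distribution)

p0 ∧ p4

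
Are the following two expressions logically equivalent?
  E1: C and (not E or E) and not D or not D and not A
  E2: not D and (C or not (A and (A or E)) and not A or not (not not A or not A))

E1: C and (not E or E) and not D or not D and not A
    = not D and (C and (not E or E) or not A)   (distribution)
    = not D and (C or not A)   (complement / identity)
E2: not D and (C or not (A and (A or E)) and not A or not (not not A or not A))
    = not D and (C or not A and not A or not (not not A or not A))   (absorption)
    = not D and (C or not A and not A or not A and A)   (De Morgan)
    = not D and (C or not A)   (distribution)
Both reduce to not D and (C or not A), so they are equivalent.

Yes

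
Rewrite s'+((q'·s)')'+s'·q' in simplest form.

s'+((q'·s)')'+s'·q'
= s'+q'·s+s'·q'   (double negation)
= s'+q'   (distribution)

s'+q'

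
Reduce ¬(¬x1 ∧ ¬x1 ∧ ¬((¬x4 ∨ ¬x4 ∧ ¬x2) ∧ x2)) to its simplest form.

x1 ∨ ¬x4 ∧ x2

¬(¬x1 ∧ ¬x1 ∧ ¬((¬x4 ∨ ¬x4 ∧ ¬x2) ∧ x2))
= ¬(¬x1 ∧ ¬((¬x4 ∨ ¬x4 ∧ ¬x2) ∧ x2))   [idempotence]
= ¬(¬x1 ∧ ¬(¬x4 ∧ x2))   [absorption]
= x1 ∨ ¬x4 ∧ x2   [De Morgan]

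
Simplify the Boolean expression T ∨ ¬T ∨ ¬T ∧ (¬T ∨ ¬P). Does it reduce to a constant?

True

T ∨ ¬T ∨ ¬T ∧ (¬T ∨ ¬P)
= T ∨ ¬T ∨ ¬T   (absorption)
= T ∨ ¬T   (idempotence)
= True   (complement)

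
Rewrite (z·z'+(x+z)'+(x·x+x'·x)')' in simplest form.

x

(z·z'+(x+z)'+(x·x+x'·x)')'
= ((x+z)'+(x·x+x'·x)')'
= ((x+z)'+x')'
= (x+z)·x
= x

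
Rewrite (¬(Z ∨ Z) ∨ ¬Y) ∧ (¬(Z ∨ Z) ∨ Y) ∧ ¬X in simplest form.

(¬(Z ∨ Z) ∨ ¬Y) ∧ (¬(Z ∨ Z) ∨ Y) ∧ ¬X
= (¬Y ∧ Y ∨ ¬(Z ∨ Z)) ∧ ¬X   — distribution
= ¬(Z ∨ Z) ∧ ¬X   — complement / identity
= ¬Z ∧ ¬X   — idempotence

¬Z ∧ ¬X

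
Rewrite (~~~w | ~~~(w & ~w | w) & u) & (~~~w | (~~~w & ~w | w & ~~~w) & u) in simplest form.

(~~~w | ~~~(w & ~w | w) & u) & (~~~w | (~~~w & ~w | w & ~~~w) & u)
= (~~~w | ~~~(w & ~w | w) & u) & (~~~w | ~~~w & u)   [distribution]
= (~~~w | ~~~w & u) & (~~~w | ~~~w & u)   [complement / identity]
= ~~~w | ~~~w & u   [idempotence]
= ~~~w   [absorption]
= ~w   [double negation]

~w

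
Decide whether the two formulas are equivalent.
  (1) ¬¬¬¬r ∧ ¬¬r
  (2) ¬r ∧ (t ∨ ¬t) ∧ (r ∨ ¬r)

E1: ¬¬¬¬r ∧ ¬¬r
    = ¬¬r ∧ ¬¬r   [double negation]
    = ¬¬r   [idempotence]
    = r   [double negation]
E2: ¬r ∧ (t ∨ ¬t) ∧ (r ∨ ¬r)
    = ¬r ∧ (r ∨ ¬r)   [complement / identity]
    = ¬r   [complement / identity]
These differ: at r=1, t=0, E1 = 1 but E2 = 0.

No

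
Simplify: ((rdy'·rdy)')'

((rdy'·rdy)')'
= rdy'·rdy   — double negation
= 0   — complement

0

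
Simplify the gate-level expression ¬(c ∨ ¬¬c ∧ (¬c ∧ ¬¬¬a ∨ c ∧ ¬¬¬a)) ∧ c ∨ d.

d

¬(c ∨ ¬¬c ∧ (¬c ∧ ¬¬¬a ∨ c ∧ ¬¬¬a)) ∧ c ∨ d
= ¬(c ∨ ¬¬c ∧ ¬¬¬a) ∧ c ∨ d
= ¬(c ∨ c ∧ ¬¬¬a) ∧ c ∨ d
= ¬(c ∨ c ∧ ¬a) ∧ c ∨ d
= ¬c ∧ c ∨ d
= d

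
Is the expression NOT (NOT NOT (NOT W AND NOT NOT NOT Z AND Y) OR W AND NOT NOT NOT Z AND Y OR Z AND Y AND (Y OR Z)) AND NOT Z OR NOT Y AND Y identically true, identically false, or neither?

neither

NOT (NOT NOT (NOT W AND NOT NOT NOT Z AND Y) OR W AND NOT NOT NOT Z AND Y OR Z AND Y AND (Y OR Z)) AND NOT Z OR NOT Y AND Y
= NOT (NOT W AND NOT NOT NOT Z AND Y OR W AND NOT NOT NOT Z AND Y OR Z AND Y AND (Y OR Z)) AND NOT Z OR NOT Y AND Y
= NOT (NOT NOT NOT Z AND Y OR Z AND Y AND (Y OR Z)) AND NOT Z OR NOT Y AND Y
= NOT (NOT NOT NOT Z AND Y OR Z AND Y) AND NOT Z OR NOT Y AND Y
= NOT (NOT Z AND Y OR Z AND Y) AND NOT Z OR NOT Y AND Y
= NOT Y AND NOT Z OR NOT Y AND Y
= NOT Y AND NOT Z
This depends on Y, Z, so it is not a constant.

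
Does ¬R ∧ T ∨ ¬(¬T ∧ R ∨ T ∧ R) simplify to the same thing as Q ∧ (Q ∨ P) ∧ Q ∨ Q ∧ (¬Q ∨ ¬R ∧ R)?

E1: ¬R ∧ T ∨ ¬(¬T ∧ R ∨ T ∧ R)
    = ¬R ∧ T ∨ ¬R   — distribution
    = ¬R   — absorption
E2: Q ∧ (Q ∨ P) ∧ Q ∨ Q ∧ (¬Q ∨ ¬R ∧ R)
    = Q ∧ Q ∨ Q ∧ (¬Q ∨ ¬R ∧ R)   — absorption
    = Q ∧ Q ∨ Q ∧ ¬Q   — complement / identity
    = Q   — distribution
These differ: at P=1, Q=0, R=0, T=0, E1 = 1 but E2 = 0.

No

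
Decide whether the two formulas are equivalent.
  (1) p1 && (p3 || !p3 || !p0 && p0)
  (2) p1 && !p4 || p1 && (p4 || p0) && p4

E1: p1 && (p3 || !p3 || !p0 && p0)
    = p1 && (p3 || !p3)   — complement / identity
    = p1   — complement / identity
E2: p1 && !p4 || p1 && (p4 || p0) && p4
    = p1 && !p4 || p1 && p4   — absorption
    = p1   — distribution
Both reduce to p1, so they are equivalent.

Yes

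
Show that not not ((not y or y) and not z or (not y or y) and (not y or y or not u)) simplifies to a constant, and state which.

True

not not ((not y or y) and not z or (not y or y) and (not y or y or not u))
= not not ((not y or y) and not z or not y or y)   — absorption
= (not y or y) and not z or not y or y   — double negation
= not y or y   — absorption
= True   — complement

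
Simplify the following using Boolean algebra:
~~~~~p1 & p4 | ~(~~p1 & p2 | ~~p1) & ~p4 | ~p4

~p1 | ~p4

~~~~~p1 & p4 | ~(~~p1 & p2 | ~~p1) & ~p4 | ~p4
= ~~~~~p1 & p4 | ~~~p1 & ~p4 | ~p4   [absorption]
= ~~~p1 & p4 | ~~~p1 & ~p4 | ~p4   [double negation]
= ~~~p1 | ~p4   [distribution]
= ~p1 | ~p4   [double negation]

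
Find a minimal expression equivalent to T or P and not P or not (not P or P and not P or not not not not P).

T

T or P and not P or not (not P or P and not P or not not not not P)
= T or P and not P or not (not P or P and not P or not not P)   [double negation]
= T or P and not P or not (not P or not not P)   [complement / identity]
= T or P and not P or P and not P   [De Morgan]
= T or P and not P   [complement / identity]
= T   [complement / identity]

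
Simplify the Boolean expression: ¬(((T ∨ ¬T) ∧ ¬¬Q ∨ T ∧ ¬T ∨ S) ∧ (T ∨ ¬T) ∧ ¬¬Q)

¬Q

¬(((T ∨ ¬T) ∧ ¬¬Q ∨ T ∧ ¬T ∨ S) ∧ (T ∨ ¬T) ∧ ¬¬Q)
= ¬(((T ∨ ¬T) ∧ ¬¬Q ∨ S) ∧ (T ∨ ¬T) ∧ ¬¬Q)
= ¬((T ∨ ¬T) ∧ ¬¬Q)
= ¬¬¬Q
= ¬Q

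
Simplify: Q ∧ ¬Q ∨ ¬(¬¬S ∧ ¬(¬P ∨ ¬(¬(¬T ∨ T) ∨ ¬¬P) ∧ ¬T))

Q ∧ ¬Q ∨ ¬(¬¬S ∧ ¬(¬P ∨ ¬(¬(¬T ∨ T) ∨ ¬¬P) ∧ ¬T))
= ¬(¬¬S ∧ ¬(¬P ∨ ¬(¬(¬T ∨ T) ∨ ¬¬P) ∧ ¬T))   — complement / identity
= ¬(¬¬S ∧ ¬(¬P ∨ (¬T ∨ T) ∧ ¬P ∧ ¬T))   — De Morgan
= ¬S ∨ ¬P ∨ (¬T ∨ T) ∧ ¬P ∧ ¬T   — De Morgan
= ¬S ∨ ¬P ∨ ¬P ∧ ¬T   — complement / identity
= ¬S ∨ ¬P   — absorption

¬S ∨ ¬P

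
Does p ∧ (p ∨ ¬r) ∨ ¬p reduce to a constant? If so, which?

p ∧ (p ∨ ¬r) ∨ ¬p
= p ∨ ¬p   — absorption
= True   — complement

yes, True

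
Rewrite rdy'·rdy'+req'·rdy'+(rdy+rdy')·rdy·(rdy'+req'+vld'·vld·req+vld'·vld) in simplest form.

rdy'+req'

rdy'·rdy'+req'·rdy'+(rdy+rdy')·rdy·(rdy'+req'+vld'·vld·req+vld'·vld)
= rdy'·rdy'+req'·rdy'+rdy·(rdy'+req'+vld'·vld·req+vld'·vld)
= (rdy'+req')·rdy'+rdy·(rdy'+req'+vld'·vld·req+vld'·vld)
= (rdy'+req')·rdy'+rdy·(rdy'+req'+vld'·vld)
= (rdy'+req')·rdy'+rdy·(rdy'+req')
= rdy'+req'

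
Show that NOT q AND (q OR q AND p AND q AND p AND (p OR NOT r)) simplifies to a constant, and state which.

FALSE

NOT q AND (q OR q AND p AND q AND p AND (p OR NOT r))
= NOT q AND (q OR q AND p AND q AND p)
= NOT q AND (q OR q AND p)
= NOT q AND q
= FALSE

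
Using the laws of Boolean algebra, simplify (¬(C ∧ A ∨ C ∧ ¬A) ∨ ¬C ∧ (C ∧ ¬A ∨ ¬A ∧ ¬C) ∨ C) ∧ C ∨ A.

C ∨ A

(¬(C ∧ A ∨ C ∧ ¬A) ∨ ¬C ∧ (C ∧ ¬A ∨ ¬A ∧ ¬C) ∨ C) ∧ C ∨ A
= (¬(C ∧ A ∨ C ∧ ¬A) ∨ ¬C ∧ ¬A ∨ C) ∧ C ∨ A   [distribution]
= (¬C ∨ ¬C ∧ ¬A ∨ C) ∧ C ∨ A   [distribution]
= (¬C ∨ C) ∧ C ∨ A   [absorption]
= C ∨ A   [complement / identity]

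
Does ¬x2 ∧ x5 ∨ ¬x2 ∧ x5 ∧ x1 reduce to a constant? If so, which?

¬x2 ∧ x5 ∨ ¬x2 ∧ x5 ∧ x1
= (x5 ∨ x5 ∧ x1) ∧ ¬x2
= x5 ∧ ¬x2
This depends on x2, x5, so it is not a constant.

no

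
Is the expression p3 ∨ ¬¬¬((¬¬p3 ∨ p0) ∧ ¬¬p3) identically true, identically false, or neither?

identically true

p3 ∨ ¬¬¬((¬¬p3 ∨ p0) ∧ ¬¬p3)
= p3 ∨ ¬¬¬¬¬p3   [absorption]
= p3 ∨ ¬¬¬p3   [double negation]
= p3 ∨ ¬p3   [double negation]
= True   [complement]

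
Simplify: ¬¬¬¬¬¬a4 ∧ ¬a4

False

¬¬¬¬¬¬a4 ∧ ¬a4
= ¬¬¬¬a4 ∧ ¬a4   (double negation)
= ¬¬a4 ∧ ¬a4   (double negation)
= a4 ∧ ¬a4   (double negation)
= False   (complement)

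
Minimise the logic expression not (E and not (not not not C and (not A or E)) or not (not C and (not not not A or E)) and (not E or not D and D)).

not (E and not (not not not C and (not A or E)) or not (not C and (not not not A or E)) and (not E or not D and D))
= not (E and not (not not not C and (not A or E)) or not (not C and (not A or E)) and (not E or not D and D))   — double negation
= not (E and not (not not not C and (not A or E)) or not (not C and (not A or E)) and not E)   — complement / identity
= not (E and not (not C and (not A or E)) or not (not C and (not A or E)) and not E)   — double negation
= not not (not C and (not A or E))   — distribution
= not C and (not A or E)   — double negation

not C and (not A or E)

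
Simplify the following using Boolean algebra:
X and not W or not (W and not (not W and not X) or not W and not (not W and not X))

not W

X and not W or not (W and not (not W and not X) or not W and not (not W and not X))
= X and not W or not not (not W and not X)   — distribution
= X and not W or not W and not X   — double negation
= not W   — distribution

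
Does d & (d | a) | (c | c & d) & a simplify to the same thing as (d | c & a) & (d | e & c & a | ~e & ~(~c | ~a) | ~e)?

E1: d & (d | a) | (c | c & d) & a
    = d | (c | c & d) & a   [absorption]
    = d | c & a   [absorption]
E2: (d | c & a) & (d | e & c & a | ~e & ~(~c | ~a) | ~e)
    = (d | c & a) & (d | e & c & a | ~e & c & a | ~e)   [De Morgan]
    = (d | c & a) & (d | c & a | ~e)   [distribution]
    = d | c & a   [absorption]
Both reduce to d | c & a, so they are equivalent.

Yes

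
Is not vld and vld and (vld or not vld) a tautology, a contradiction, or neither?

contradiction

not vld and vld and (vld or not vld)
= not vld and vld   [complement / identity]
= False   [complement]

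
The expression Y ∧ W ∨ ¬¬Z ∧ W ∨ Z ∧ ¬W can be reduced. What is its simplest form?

Y ∧ W ∨ Z

Y ∧ W ∨ ¬¬Z ∧ W ∨ Z ∧ ¬W
= Y ∧ W ∨ Z ∧ W ∨ Z ∧ ¬W   — double negation
= Y ∧ W ∨ Z   — distribution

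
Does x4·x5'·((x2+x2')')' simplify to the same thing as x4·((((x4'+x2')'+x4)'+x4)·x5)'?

E1: x4·x5'·((x2+x2')')'
    = x4·x5'·(x2+x2')   — double negation
    = x4·x5'   — complement / identity
E2: x4·((((x4'+x2')'+x4)'+x4)·x5)'
    = x4·(((x4·x2+x4)'+x4)·x5)'   — De Morgan
    = x4·((x4'+x4)·x5)'   — absorption
    = x4·x5'   — complement / identity
Both reduce to x4·x5', so they are equivalent.

Yes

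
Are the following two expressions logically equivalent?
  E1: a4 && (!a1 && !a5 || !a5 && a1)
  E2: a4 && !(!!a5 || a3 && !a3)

E1: a4 && (!a1 && !a5 || !a5 && a1)
    = a4 && !a5   [distribution]
E2: a4 && !(!!a5 || a3 && !a3)
    = a4 && !!!a5   [complement / identity]
    = a4 && !a5   [double negation]
Both reduce to a4 && !a5, so they are equivalent.

Yes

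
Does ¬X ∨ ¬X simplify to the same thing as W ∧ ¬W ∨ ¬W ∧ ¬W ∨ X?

No

E1: ¬X ∨ ¬X
    = ¬X   [idempotence]
E2: W ∧ ¬W ∨ ¬W ∧ ¬W ∨ X
    = ¬W ∨ X   [distribution]
These differ: at W=0, X=1, E1 = 0 but E2 = 1.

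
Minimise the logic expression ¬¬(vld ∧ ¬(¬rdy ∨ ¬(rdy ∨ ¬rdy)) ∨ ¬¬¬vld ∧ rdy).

rdy

¬¬(vld ∧ ¬(¬rdy ∨ ¬(rdy ∨ ¬rdy)) ∨ ¬¬¬vld ∧ rdy)
= ¬¬(vld ∧ ¬(¬rdy ∨ ¬(rdy ∨ ¬rdy)) ∨ ¬vld ∧ rdy)   — double negation
= ¬¬(vld ∧ rdy ∧ (rdy ∨ ¬rdy) ∨ ¬vld ∧ rdy)   — De Morgan
= ¬¬(vld ∧ rdy ∨ ¬vld ∧ rdy)   — complement / identity
= vld ∧ rdy ∨ ¬vld ∧ rdy   — double negation
= rdy   — distribution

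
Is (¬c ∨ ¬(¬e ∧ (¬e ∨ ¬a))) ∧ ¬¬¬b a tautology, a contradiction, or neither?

neither

(¬c ∨ ¬(¬e ∧ (¬e ∨ ¬a))) ∧ ¬¬¬b
= (¬c ∨ ¬¬e) ∧ ¬¬¬b   (absorption)
= (¬c ∨ ¬¬e) ∧ ¬b   (double negation)
= (¬c ∨ e) ∧ ¬b   (double negation)
This depends on b, c, e, so it is not a constant.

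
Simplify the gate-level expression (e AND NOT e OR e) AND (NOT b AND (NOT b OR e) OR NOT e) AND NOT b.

(e AND NOT e OR e) AND (NOT b AND (NOT b OR e) OR NOT e) AND NOT b
= e AND (NOT b AND (NOT b OR e) OR NOT e) AND NOT b
= e AND (NOT b OR NOT e) AND NOT b
= e AND NOT b

e AND NOT b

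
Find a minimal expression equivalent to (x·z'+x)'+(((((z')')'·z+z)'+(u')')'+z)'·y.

(x·z'+x)'+(((((z')')'·z+z)'+(u')')'+z)'·y
= (x·z'+x)'+((((z')')'·z+z)·u'+z)'·y   [De Morgan]
= (x·z'+x)'+((z'·z+z)·u'+z)'·y   [double negation]
= x'+((z'·z+z)·u'+z)'·y   [absorption]
= x'+(z·u'+z)'·y   [complement / identity]
= x'+z'·y   [absorption]

x'+z'·y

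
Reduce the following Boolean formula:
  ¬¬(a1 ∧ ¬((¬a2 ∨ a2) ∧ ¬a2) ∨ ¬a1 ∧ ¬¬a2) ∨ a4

¬¬(a1 ∧ ¬((¬a2 ∨ a2) ∧ ¬a2) ∨ ¬a1 ∧ ¬¬a2) ∨ a4
= ¬¬(a1 ∧ ¬¬a2 ∨ ¬a1 ∧ ¬¬a2) ∨ a4   (complement / identity)
= ¬¬¬¬a2 ∨ a4   (distribution)
= ¬¬a2 ∨ a4   (double negation)
= a2 ∨ a4   (double negation)

a2 ∨ a4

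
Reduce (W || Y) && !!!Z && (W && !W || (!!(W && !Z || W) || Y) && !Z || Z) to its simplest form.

(W || Y) && !!!Z && (W && !W || (!!(W && !Z || W) || Y) && !Z || Z)
= (W || Y) && !Z && (W && !W || (!!(W && !Z || W) || Y) && !Z || Z)   (double negation)
= (W || Y) && !Z && (W && !W || (W && !Z || W || Y) && !Z || Z)   (double negation)
= (W || Y) && !Z && ((W && !Z || W || Y) && !Z || Z)   (complement / identity)
= (W || Y) && !Z && ((W || Y) && !Z || Z)   (absorption)
= (W || Y) && !Z   (absorption)

(W || Y) && !Z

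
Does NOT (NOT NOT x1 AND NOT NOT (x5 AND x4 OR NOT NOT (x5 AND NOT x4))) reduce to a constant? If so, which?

no

NOT (NOT NOT x1 AND NOT NOT (x5 AND x4 OR NOT NOT (x5 AND NOT x4)))
= NOT (NOT NOT x1 AND NOT NOT (x5 AND x4 OR x5 AND NOT x4))   (double negation)
= NOT x1 OR NOT (x5 AND x4 OR x5 AND NOT x4)   (De Morgan)
= NOT x1 OR NOT x5   (distribution)
This depends on x1, x5, so it is not a constant.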